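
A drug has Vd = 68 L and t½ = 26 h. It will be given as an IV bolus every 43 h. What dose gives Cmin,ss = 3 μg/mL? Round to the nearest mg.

438 mg

τ/t½ = 43/26 ≈ 1.6538, so f = (1/2)^(43/26) ≈ 0.317792.
Cmin,ss = (D/Vd)·f/(1−f), so D = Cmin,ss·Vd·(1−f)/f.
D = 3 × 68 × (1−f)/f ≈ 3 × 68 × 2.14671 ≈ 437.93 mg.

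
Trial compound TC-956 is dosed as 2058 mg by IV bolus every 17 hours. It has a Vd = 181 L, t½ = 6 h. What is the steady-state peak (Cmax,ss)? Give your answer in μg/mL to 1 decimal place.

k = ln2/t½ = ln2/6 ≈ 0.115525 h⁻¹; fraction remaining f = e^(−kτ) = e^(−0.115525×17) ≈ 0.1403.
Accumulation ratio R = 1/(1 − f) ≈ 1/0.8597 ≈ 1.1632.
Each bolus raises the concentration by D/Vd = 2058/181 ≈ 11.370 μg/mL.
Steady-state peak Cmax,ss = C₀·R ≈ 11.370 × 1.1632 ≈ 13.226 μg/mL.

13.2 μg/mL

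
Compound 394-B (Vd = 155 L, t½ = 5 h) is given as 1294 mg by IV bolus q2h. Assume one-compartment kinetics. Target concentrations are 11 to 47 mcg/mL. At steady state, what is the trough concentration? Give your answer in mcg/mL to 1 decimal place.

k = ln2/t½ = ln2/5 ≈ 0.138629 h⁻¹; fraction remaining f = e^(−kτ) = e^(−0.138629×2) ≈ 0.7579.
At steady state, accumulation factor R = 1/(1 − e^(−kτ)) ≈ 4.1305.
Each bolus raises the concentration by D/Vd = 1294/155 ≈ 8.348 mcg/mL.
Cmax,ss = C₀/(1 − f) ≈ 8.348/0.2421 ≈ 34.482 mcg/mL.
Steady-state trough Cmin,ss = Cmax,ss·f ≈ 34.482 × 0.7579 ≈ 26.134 mcg/mL.
Trough 26.1 mcg/mL vs MEC 11 mcg/mL: adequate.

26.1 mcg/mL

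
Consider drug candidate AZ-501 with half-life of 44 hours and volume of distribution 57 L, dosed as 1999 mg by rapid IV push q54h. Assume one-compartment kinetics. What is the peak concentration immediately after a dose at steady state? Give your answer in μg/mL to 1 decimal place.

61.2 μg/mL

k = ln2/t½ = ln2/44 ≈ 0.015753 h⁻¹; fraction remaining f = e^(−kτ) = e^(−0.015753×54) ≈ 0.4271.
At steady state, accumulation factor R = 1/(1 − e^(−kτ)) ≈ 1.7455.
Single-dose peak C₀ = D/Vd = 1999/57 ≈ 35.070 μg/mL.
Steady-state peak Cmax,ss = C₀·R ≈ 35.070 × 1.7455 ≈ 61.215 μg/mL.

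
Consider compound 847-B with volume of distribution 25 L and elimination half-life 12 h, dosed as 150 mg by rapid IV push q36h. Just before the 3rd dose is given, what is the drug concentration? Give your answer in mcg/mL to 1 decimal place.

f = (1/2)^(τ/t½) = (1/2)^(36/12) ≈ 0.1250.
C₀ = D/Vd = 150/25 ≈ 6.000 mcg/mL.
Before the 3rd dose, 2 doses have been given. Superposition: Cmin = C₀·(f + f²).
≈ 6.000 × (0.1250 + 0.0156) ≈ 6.000 × 0.1406 ≈ 0.844 mcg/mL.

0.8 mcg/mL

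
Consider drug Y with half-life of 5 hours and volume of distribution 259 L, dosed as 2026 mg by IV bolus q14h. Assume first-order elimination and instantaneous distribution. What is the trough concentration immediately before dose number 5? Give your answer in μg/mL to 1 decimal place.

f = (1/2)^(τ/t½) = (1/2)^(14/5) ≈ 0.1436.
C₀ = D/Vd = 2026/259 ≈ 7.822 μg/mL.
Before the 5th dose, 4 doses have been given. Superposition: Cmin = C₀·(f + f² + … + f^4).
≈ 7.822 × (0.1436 + 0.0206 + 0.0030 + 0.0004) ≈ 7.822 × 0.1676 ≈ 1.311 μg/mL.

1.3 μg/mL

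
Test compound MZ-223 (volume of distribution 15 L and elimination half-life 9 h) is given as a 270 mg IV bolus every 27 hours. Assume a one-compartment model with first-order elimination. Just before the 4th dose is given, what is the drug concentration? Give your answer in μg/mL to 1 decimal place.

f = (1/2)^(τ/t½) = (1/2)^(27/9) ≈ 0.1250.
C₀ = D/Vd = 270/15 ≈ 18.000 μg/mL.
Before the 4th dose, 3 doses have been given. Superposition: Cmin = C₀·(f + f² + … + f^3).
≈ 18.000 × (0.1250 + 0.0156 + 0.0020) ≈ 18.000 × 0.1426 ≈ 2.567 μg/mL.

2.6 μg/mL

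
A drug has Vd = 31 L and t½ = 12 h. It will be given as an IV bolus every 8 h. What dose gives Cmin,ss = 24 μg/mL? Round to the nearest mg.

437 mg

τ/t½ = 8/12 ≈ 0.66667, so f = (1/2)^(8/12) ≈ 0.629961.
Cmin,ss = (D/Vd)·f/(1−f), so D = Cmin,ss·Vd·(1−f)/f.
D = 24 × 31 × (1−f)/f ≈ 24 × 31 × 0.58740 ≈ 437.03 mg.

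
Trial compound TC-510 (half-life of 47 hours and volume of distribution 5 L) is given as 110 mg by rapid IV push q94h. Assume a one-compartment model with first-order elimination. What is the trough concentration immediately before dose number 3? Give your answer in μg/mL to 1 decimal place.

f = (1/2)^(τ/t½) = (1/2)^(94/47) ≈ 0.2500.
C₀ = D/Vd = 110/5 ≈ 22.000 μg/mL.
Before the 3rd dose, 2 doses have been given. Superposition: Cmin = C₀·(f + f²).
≈ 22.000 × (0.2500 + 0.0625) ≈ 22.000 × 0.3125 ≈ 6.875 μg/mL.

6.9 μg/mL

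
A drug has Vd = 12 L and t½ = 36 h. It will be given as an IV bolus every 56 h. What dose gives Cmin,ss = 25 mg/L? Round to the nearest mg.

582 mg

τ/t½ = 56/36 ≈ 1.5556, so f = (1/2)^(56/36) ≈ 0.340198.
Cmin,ss = (D/Vd)·f/(1−f), so D = Cmin,ss·Vd·(1−f)/f.
D = 25 × 12 × (1−f)/f ≈ 25 × 12 × 1.93946 ≈ 581.84 mg.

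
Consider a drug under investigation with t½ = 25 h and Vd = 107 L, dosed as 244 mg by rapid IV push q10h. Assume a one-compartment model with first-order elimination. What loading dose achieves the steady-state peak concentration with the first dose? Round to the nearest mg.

f = (1/2)^(10/25) ≈ 0.757858; accumulation ratio R = 1/(1−f) ≈ 4.12981.
Loading dose to hit Cmax,ss on first dose: D_load = D_maint·R ≈ 244 × 4.12981 ≈ 1007.67 mg.

1008 mg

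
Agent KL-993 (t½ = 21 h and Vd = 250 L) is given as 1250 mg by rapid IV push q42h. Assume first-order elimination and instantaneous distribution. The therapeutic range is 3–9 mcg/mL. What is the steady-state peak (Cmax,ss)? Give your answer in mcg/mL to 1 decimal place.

τ = 42 h = 2 half-lives, so f = (1/2)^2 = 0.25.
Accumulation ratio R = 1/(1 − f) = 1/0.75 = 4/3.
Single-dose peak C₀ = D/Vd = 1250/250 = 5 mcg/mL.
Steady-state peak Cmax,ss = C₀·R = 5 × 4/3 ≈ 6.667 mcg/mL.
Peak 6.7 mcg/mL vs MTC 9 mcg/mL: below toxic threshold.

6.7 mcg/mL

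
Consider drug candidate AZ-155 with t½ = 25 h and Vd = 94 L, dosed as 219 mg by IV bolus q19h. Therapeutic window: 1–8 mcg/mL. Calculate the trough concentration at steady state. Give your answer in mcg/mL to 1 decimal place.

Over one 19-h interval, 19/25 ≈ 0.76 half-lives elapse, leaving f ≈ 0.5905 of each dose.
At steady state, accumulation factor R = 1/(1 − e^(−kτ)) ≈ 2.4420.
Single-dose peak C₀ = D/Vd = 219/94 ≈ 2.330 mcg/mL.
Cmax,ss = C₀/(1 − f) ≈ 2.330/0.4095 ≈ 5.690 mcg/mL.
Steady-state trough Cmin,ss = Cmax,ss·f ≈ 5.690 × 0.5905 ≈ 3.360 mcg/mL.
Trough 3.4 mcg/mL vs MEC 1 mcg/mL: adequate.

3.4 mcg/mL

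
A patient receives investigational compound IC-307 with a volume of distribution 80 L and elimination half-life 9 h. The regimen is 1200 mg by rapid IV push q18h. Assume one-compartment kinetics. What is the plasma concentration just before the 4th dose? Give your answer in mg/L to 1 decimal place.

4.9 mg/L

f = (1/2)^(τ/t½) = (1/2)^(18/9) ≈ 0.2500.
C₀ = D/Vd = 1200/80 ≈ 15.000 mg/L.
Before the 4th dose, 3 doses have been given. Superposition: Cmin = C₀·(f + f² + … + f^3).
≈ 15.000 × (0.2500 + 0.0625 + 0.0156) ≈ 15.000 × 0.3281 ≈ 4.921 mg/L.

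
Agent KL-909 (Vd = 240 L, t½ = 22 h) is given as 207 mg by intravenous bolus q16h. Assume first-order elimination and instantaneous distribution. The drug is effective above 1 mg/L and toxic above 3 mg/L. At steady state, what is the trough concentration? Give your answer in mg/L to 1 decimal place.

1.3 mg/L

τ/t½ = 16/22 ≈ 0.72727, so fraction remaining f = (1/2)^(16/22) ≈ 0.6040.
Each bolus raises the concentration by D/Vd = 207/240 ≈ 0.863 mg/L.
Steady-state trough Cmin,ss = C₀·f/(1−f) ≈ 0.863 × 0.6040/0.3960 ≈ 1.316 mg/L.
Trough 1.3 mg/L vs MEC 1 mg/L: adequate.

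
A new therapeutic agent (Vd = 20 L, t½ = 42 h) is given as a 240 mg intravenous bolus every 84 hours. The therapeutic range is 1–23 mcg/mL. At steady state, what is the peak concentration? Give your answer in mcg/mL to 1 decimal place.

16.0 mcg/mL

τ = 84 h = 2 half-lives, so f = (1/2)^2 = 0.25.
Accumulation ratio R = 1/(1 − f) = 1/0.75 = 4/3.
Single-dose peak C₀ = D/Vd = 240/20 = 12 mcg/mL.
Steady-state peak Cmax,ss = C₀·R = 12 × 4/3 ≈ 16.000 mcg/mL.
Peak 16.0 mcg/mL vs MTC 23 mcg/mL: below toxic threshold.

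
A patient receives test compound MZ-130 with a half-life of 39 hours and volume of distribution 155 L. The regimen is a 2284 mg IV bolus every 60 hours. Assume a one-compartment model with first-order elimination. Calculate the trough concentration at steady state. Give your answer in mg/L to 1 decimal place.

7.7 mg/L

τ/t½ = 60/39 ≈ 1.5385, so fraction remaining f = (1/2)^(60/39) ≈ 0.3443.
Accumulation ratio R = 1/(1 − f) ≈ 1/0.6557 ≈ 1.5251.
Single-dose peak C₀ = D/Vd = 2284/155 ≈ 14.735 mg/L.
Steady-state peak Cmax,ss = C₀·R ≈ 14.735 × 1.5251 ≈ 22.472 mg/L.
Steady-state trough Cmin,ss = Cmax,ss·f ≈ 22.472 × 0.3443 ≈ 7.737 mg/L.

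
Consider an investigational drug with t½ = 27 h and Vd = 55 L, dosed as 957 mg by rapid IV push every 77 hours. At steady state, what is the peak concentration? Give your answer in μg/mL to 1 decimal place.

20.2 μg/mL

τ/t½ = 77/27 ≈ 2.8519, so fraction remaining f = (1/2)^(77/27) ≈ 0.1385.
Accumulation ratio R = 1/(1 − f) ≈ 1/0.8615 ≈ 1.1608.
Single-dose peak C₀ = D/Vd = 957/55 ≈ 17.400 μg/mL.
Steady-state peak Cmax,ss = C₀·R ≈ 17.400 × 1.1608 ≈ 20.198 μg/mL.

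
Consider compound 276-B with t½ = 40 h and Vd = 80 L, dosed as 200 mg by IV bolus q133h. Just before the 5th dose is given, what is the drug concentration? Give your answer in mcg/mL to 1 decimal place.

f = (1/2)^(τ/t½) = (1/2)^(133/40) ≈ 0.0998.
C₀ = D/Vd = 200/80 ≈ 2.500 mcg/mL.
Before the 5th dose, 4 doses have been given. Superposition: Cmin = C₀·(f + f² + … + f^4).
≈ 2.500 × (0.0998 + 0.0100 + 0.0010 + 0.0001) ≈ 2.500 × 0.1109 ≈ 0.277 mcg/mL.

0.3 mcg/mL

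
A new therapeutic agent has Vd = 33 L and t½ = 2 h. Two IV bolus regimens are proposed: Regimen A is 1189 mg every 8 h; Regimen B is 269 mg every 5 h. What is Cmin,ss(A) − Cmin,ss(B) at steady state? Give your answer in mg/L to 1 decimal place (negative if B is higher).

0.7 mg/L

Regimen A: f = (1/2)^(8/2) ≈ 0.0625; Cmin,ss = (1189/33)·f/(1−f) ≈ 2.402 mg/L.
Regimen B: f = (1/2)^(5/2) ≈ 0.1768; Cmin,ss = (269/33)·f/(1−f) ≈ 1.751 mg/L.
Difference ≈ 2.402 − 1.751 ≈ 0.651 mg/L.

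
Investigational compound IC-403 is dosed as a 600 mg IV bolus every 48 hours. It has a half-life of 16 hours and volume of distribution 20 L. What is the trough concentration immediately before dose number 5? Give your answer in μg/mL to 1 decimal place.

f = (1/2)^(τ/t½) = (1/2)^(48/16) ≈ 0.1250.
C₀ = D/Vd = 600/20 ≈ 30.000 μg/mL.
Before the 5th dose, 4 doses have been given. Superposition: Cmin = C₀·(f + f² + … + f^4).
≈ 30.000 × (0.1250 + 0.0156 + 0.0020 + 0.0002) ≈ 30.000 × 0.1428 ≈ 4.284 μg/mL.

4.3 μg/mL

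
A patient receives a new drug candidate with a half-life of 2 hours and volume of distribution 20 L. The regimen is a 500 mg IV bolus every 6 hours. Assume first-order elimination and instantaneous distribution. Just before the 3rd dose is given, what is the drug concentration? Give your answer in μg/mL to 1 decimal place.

f = (1/2)^(τ/t½) = (1/2)^(6/2) ≈ 0.1250.
C₀ = D/Vd = 500/20 ≈ 25.000 μg/mL.
Before the 3rd dose, 2 doses have been given. Superposition: Cmin = C₀·(f + f²).
≈ 25.000 × (0.1250 + 0.0156) ≈ 25.000 × 0.1406 ≈ 3.515 μg/mL.

3.5 μg/mL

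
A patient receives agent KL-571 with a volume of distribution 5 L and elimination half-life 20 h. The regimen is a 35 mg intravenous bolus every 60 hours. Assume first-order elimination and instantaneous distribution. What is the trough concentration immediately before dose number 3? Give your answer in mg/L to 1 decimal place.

f = (1/2)^(τ/t½) = (1/2)^(60/20) ≈ 0.1250.
C₀ = D/Vd = 35/5 ≈ 7.000 mg/L.
Before the 3rd dose, 2 doses have been given. Superposition: Cmin = C₀·(f + f²).
≈ 7.000 × (0.1250 + 0.0156) ≈ 7.000 × 0.1406 ≈ 0.984 mg/L.

1.0 mg/L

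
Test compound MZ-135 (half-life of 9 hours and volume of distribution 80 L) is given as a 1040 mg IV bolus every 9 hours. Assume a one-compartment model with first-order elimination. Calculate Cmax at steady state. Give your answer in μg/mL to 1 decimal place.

26.0 μg/mL

τ = 9 h = 1 half-life, so f = (1/2)^1 = 0.5.
Accumulation ratio R = 1/(1 − f) = 1/0.5 = 2/1.
Single-dose peak C₀ = D/Vd = 1040/80 = 13 μg/mL.
Steady-state peak Cmax,ss = C₀·R = 13 × 2/1 ≈ 26.000 μg/mL.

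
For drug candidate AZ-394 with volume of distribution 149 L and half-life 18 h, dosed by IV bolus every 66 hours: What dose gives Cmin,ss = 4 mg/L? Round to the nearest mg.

6973 mg

τ/t½ = 66/18 ≈ 3.6667, so f = (1/2)^(66/18) ≈ 0.078745.
Cmin,ss = (D/Vd)·f/(1−f), so D = Cmin,ss·Vd·(1−f)/f.
D = 4 × 149 × (1−f)/f ≈ 4 × 149 × 11.69922 ≈ 6972.74 mg.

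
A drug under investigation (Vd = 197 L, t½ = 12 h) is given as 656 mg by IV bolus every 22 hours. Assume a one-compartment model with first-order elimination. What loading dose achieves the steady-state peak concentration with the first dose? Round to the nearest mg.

912 mg

f = (1/2)^(22/12) ≈ 0.280616; accumulation ratio R = 1/(1−f) ≈ 1.39008.
Loading dose to hit Cmax,ss on first dose: D_load = D_maint·R ≈ 656 × 1.39008 ≈ 911.89 mg.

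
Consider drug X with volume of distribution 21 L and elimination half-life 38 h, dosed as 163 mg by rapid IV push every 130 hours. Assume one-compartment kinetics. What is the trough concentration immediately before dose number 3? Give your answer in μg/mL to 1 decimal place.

0.8 μg/mL

f = (1/2)^(τ/t½) = (1/2)^(130/38) ≈ 0.0934.
C₀ = D/Vd = 163/21 ≈ 7.762 μg/mL.
Before the 3rd dose, 2 doses have been given. Superposition: Cmin = C₀·(f + f²).
≈ 7.762 × (0.0934 + 0.0087) ≈ 7.762 × 0.1021 ≈ 0.793 μg/mL.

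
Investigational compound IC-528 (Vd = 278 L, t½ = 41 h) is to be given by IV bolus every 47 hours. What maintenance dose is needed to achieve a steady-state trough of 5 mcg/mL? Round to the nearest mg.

1687 mg

τ/t½ = 47/41 ≈ 1.1463, so f = (1/2)^(47/41) ≈ 0.451769.
Cmin,ss = (D/Vd)·f/(1−f), so D = Cmin,ss·Vd·(1−f)/f.
D = 5 × 278 × (1−f)/f ≈ 5 × 278 × 1.21352 ≈ 1686.79 mg.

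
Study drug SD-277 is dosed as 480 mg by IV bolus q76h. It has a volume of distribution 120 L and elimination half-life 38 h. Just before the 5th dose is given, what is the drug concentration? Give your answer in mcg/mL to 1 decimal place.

f = (1/2)^(τ/t½) = (1/2)^(76/38) ≈ 0.2500.
C₀ = D/Vd = 480/120 ≈ 4.000 mcg/mL.
Before the 5th dose, 4 doses have been given. Superposition: Cmin = C₀·(f + f² + … + f^4).
≈ 4.000 × (0.2500 + 0.0625 + 0.0156 + 0.0039) ≈ 4.000 × 0.3320 ≈ 1.328 mcg/mL.

1.3 mcg/mL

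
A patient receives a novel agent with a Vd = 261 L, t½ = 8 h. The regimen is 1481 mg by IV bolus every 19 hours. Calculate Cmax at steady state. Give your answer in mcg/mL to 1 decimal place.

7.0 mcg/mL

Over one 19-h interval, 19/8 ≈ 2.375 half-lives elapse, leaving f ≈ 0.1928 of each dose.
Accumulation ratio R = 1/(1 − f) ≈ 1/0.8072 ≈ 1.2389.
Single-dose peak C₀ = D/Vd = 1481/261 ≈ 5.674 mcg/mL.
Steady-state peak Cmax,ss = C₀·R ≈ 5.674 × 1.2389 ≈ 7.030 mcg/mL.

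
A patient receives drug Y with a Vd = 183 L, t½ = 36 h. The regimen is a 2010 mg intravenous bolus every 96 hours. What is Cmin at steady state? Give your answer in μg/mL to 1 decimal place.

2.1 μg/mL

Over one 96-h interval, 96/36 ≈ 2.6667 half-lives elapse, leaving f ≈ 0.1575 of each dose.
Single-dose peak C₀ = D/Vd = 2010/183 ≈ 10.984 μg/mL.
Steady-state trough Cmin,ss = C₀·f/(1−f) ≈ 10.984 × 0.1575/0.8425 ≈ 2.053 μg/mL.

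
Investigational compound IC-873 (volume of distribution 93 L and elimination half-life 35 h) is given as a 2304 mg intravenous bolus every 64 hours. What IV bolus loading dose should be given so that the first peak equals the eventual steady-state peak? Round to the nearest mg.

3207 mg

f = (1/2)^(64/35) ≈ 0.281543; accumulation ratio R = 1/(1−f) ≈ 1.39187.
Loading dose to hit Cmax,ss on first dose: D_load = D_maint·R ≈ 2304 × 1.39187 ≈ 3206.87 mg.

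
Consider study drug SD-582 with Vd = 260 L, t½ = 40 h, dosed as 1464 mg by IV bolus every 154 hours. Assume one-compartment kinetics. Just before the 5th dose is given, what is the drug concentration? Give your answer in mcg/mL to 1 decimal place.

f = (1/2)^(τ/t½) = (1/2)^(154/40) ≈ 0.0693.
C₀ = D/Vd = 1464/260 ≈ 5.631 mcg/mL.
Before the 5th dose, 4 doses have been given. Superposition: Cmin = C₀·(f + f² + … + f^4).
≈ 5.631 × (0.0693 + 0.0048 + 0.0003 + 0.0000) ≈ 5.631 × 0.0744 ≈ 0.419 mcg/mL.

0.4 mcg/mL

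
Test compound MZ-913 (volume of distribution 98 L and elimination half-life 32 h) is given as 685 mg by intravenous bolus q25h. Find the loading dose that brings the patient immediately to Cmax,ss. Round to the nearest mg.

1638 mg

f = (1/2)^(25/32) ≈ 0.581862; accumulation ratio R = 1/(1−f) ≈ 2.39155.
Loading dose to hit Cmax,ss on first dose: D_load = D_maint·R ≈ 685 × 2.39155 ≈ 1638.21 mg.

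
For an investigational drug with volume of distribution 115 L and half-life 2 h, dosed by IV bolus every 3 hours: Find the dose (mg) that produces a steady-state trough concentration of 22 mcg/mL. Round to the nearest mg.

4626 mg

τ/t½ = 3/2 ≈ 1.5, so f = (1/2)^(3/2) ≈ 0.353553.
Cmin,ss = (D/Vd)·f/(1−f), so D = Cmin,ss·Vd·(1−f)/f.
D = 22 × 115 × (1−f)/f ≈ 22 × 115 × 1.82843 ≈ 4625.93 mg.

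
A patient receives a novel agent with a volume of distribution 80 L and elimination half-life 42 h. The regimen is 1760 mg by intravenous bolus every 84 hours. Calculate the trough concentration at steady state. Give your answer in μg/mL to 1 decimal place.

The dosing interval is 2 half-lives, so f = 2^(−2) = 0.25.
Accumulation ratio R = 1/(1 − f) = 1/0.75 = 4/3.
Single-dose peak C₀ = D/Vd = 1760/80 = 22 μg/mL.
Steady-state peak Cmax,ss = C₀·R = 22 × 4/3 ≈ 29.333 μg/mL.
Steady-state trough Cmin,ss = Cmax,ss·f ≈ 29.333 × 0.25 ≈ 7.333 μg/mL.

7.3 μg/mL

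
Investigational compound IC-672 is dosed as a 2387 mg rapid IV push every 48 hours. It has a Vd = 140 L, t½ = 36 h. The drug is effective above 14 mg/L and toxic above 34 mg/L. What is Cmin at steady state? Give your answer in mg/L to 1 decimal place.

τ/t½ = 48/36 ≈ 1.3333, so fraction remaining f = (1/2)^(48/36) ≈ 0.3969.
At steady state, accumulation factor R = 1/(1 − e^(−kτ)) ≈ 1.6581.
Single-dose peak C₀ = D/Vd = 2387/140 ≈ 17.050 mg/L.
Steady-state peak Cmax,ss = C₀·R ≈ 17.050 × 1.6581 ≈ 28.271 mg/L.
Steady-state trough Cmin,ss = Cmax,ss·f ≈ 28.271 × 0.3969 ≈ 11.221 mg/L.
Trough 11.2 mg/L vs MEC 14 mg/L: subtherapeutic.

11.2 mg/L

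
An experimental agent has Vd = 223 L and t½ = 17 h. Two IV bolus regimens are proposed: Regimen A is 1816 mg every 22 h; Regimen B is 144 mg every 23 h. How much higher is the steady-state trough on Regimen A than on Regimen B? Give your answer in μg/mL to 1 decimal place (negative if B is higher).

5.2 μg/mL

Regimen A: f = (1/2)^(22/17) ≈ 0.4078; Cmin,ss = (1816/223)·f/(1−f) ≈ 5.608 μg/mL.
Regimen B: f = (1/2)^(23/17) ≈ 0.3915; Cmin,ss = (144/223)·f/(1−f) ≈ 0.415 μg/mL.
Difference ≈ 5.608 − 0.415 ≈ 5.193 μg/mL.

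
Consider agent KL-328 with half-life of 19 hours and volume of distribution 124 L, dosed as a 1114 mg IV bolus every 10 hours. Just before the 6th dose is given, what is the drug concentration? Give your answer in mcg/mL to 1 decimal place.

f = (1/2)^(τ/t½) = (1/2)^(10/19) ≈ 0.6943.
C₀ = D/Vd = 1114/124 ≈ 8.984 mcg/mL.
Before the 6th dose, 5 doses have been given. Superposition: Cmin = C₀·(f + f² + … + f^5).
≈ 8.984 × (0.6943 + 0.4821 + 0.3347 + 0.2324 + 0.1613) ≈ 8.984 × 1.9048 ≈ 17.113 mcg/mL.

17.1 mcg/mL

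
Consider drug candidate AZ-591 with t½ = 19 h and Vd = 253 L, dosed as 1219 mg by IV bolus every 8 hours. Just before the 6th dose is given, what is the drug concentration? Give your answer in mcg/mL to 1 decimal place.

f = (1/2)^(τ/t½) = (1/2)^(8/19) ≈ 0.7469.
C₀ = D/Vd = 1219/253 ≈ 4.818 mcg/mL.
Before the 6th dose, 5 doses have been given. Superposition: Cmin = C₀·(f + f² + … + f^5).
≈ 4.818 × (0.7469 + 0.5579 + 0.4167 + 0.3112 + 0.2324) ≈ 4.818 × 2.2651 ≈ 10.913 mcg/mL.

10.9 mcg/mL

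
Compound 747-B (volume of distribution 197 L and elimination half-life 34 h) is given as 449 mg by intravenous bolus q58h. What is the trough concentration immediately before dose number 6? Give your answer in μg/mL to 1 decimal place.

f = (1/2)^(τ/t½) = (1/2)^(58/34) ≈ 0.3065.
C₀ = D/Vd = 449/197 ≈ 2.279 μg/mL.
Before the 6th dose, 5 doses have been given. Superposition: Cmin = C₀·(f + f² + … + f^5).
≈ 2.279 × (0.3065 + 0.0939 + 0.0288 + 0.0088 + 0.0027) ≈ 2.279 × 0.4407 ≈ 1.004 μg/mL.

1.0 μg/mL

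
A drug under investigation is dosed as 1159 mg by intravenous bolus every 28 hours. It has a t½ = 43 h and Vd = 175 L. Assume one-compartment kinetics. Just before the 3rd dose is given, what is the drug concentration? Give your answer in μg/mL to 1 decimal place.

6.9 μg/mL

f = (1/2)^(τ/t½) = (1/2)^(28/43) ≈ 0.6368.
C₀ = D/Vd = 1159/175 ≈ 6.623 μg/mL.
Before the 3rd dose, 2 doses have been given. Superposition: Cmin = C₀·(f + f²).
≈ 6.623 × (0.6368 + 0.4055) ≈ 6.623 × 1.0423 ≈ 6.903 μg/mL.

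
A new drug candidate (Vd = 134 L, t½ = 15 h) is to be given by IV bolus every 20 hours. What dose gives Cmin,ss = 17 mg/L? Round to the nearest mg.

3462 mg

τ/t½ = 20/15 ≈ 1.3333, so f = (1/2)^(20/15) ≈ 0.396850.
Cmin,ss = (D/Vd)·f/(1−f), so D = Cmin,ss·Vd·(1−f)/f.
D = 17 × 134 × (1−f)/f ≈ 17 × 134 × 1.51984 ≈ 3462.20 mg.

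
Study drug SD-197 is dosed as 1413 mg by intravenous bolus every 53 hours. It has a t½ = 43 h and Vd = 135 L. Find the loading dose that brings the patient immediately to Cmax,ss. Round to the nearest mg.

f = (1/2)^(53/43) ≈ 0.425562; accumulation ratio R = 1/(1−f) ≈ 1.74083.
Loading dose to hit Cmax,ss on first dose: D_load = D_maint·R ≈ 1413 × 1.74083 ≈ 2459.79 mg.

2460 mg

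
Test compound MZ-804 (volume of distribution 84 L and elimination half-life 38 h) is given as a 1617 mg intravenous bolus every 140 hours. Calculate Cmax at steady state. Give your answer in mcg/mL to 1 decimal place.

20.9 mcg/mL

k = ln2/t½ = ln2/38 ≈ 0.018241 h⁻¹; fraction remaining f = e^(−kτ) = e^(−0.018241×140) ≈ 0.0778.
At steady state, accumulation factor R = 1/(1 − e^(−kτ)) ≈ 1.0844.
Single-dose peak C₀ = D/Vd = 1617/84 ≈ 19.250 mcg/mL.
Steady-state peak Cmax,ss = C₀·R ≈ 19.250 × 1.0844 ≈ 20.875 mcg/mL.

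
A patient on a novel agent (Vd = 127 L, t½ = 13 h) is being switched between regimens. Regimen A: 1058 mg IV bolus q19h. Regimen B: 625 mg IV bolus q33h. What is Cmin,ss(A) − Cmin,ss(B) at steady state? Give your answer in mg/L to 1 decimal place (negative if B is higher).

Regimen A: f = (1/2)^(19/13) ≈ 0.3631; Cmin,ss = (1058/127)·f/(1−f) ≈ 4.749 mg/L.
Regimen B: f = (1/2)^(33/13) ≈ 0.1721; Cmin,ss = (625/127)·f/(1−f) ≈ 1.023 mg/L.
Difference ≈ 4.749 − 1.023 ≈ 3.726 mg/L.

3.7 mg/L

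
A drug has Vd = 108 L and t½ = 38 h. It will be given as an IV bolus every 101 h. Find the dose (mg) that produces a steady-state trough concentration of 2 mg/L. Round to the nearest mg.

τ/t½ = 101/38 ≈ 2.6579, so f = (1/2)^(101/38) ≈ 0.158451.
Cmin,ss = (D/Vd)·f/(1−f), so D = Cmin,ss·Vd·(1−f)/f.
D = 2 × 108 × (1−f)/f ≈ 2 × 108 × 5.31110 ≈ 1147.20 mg.

1147 mg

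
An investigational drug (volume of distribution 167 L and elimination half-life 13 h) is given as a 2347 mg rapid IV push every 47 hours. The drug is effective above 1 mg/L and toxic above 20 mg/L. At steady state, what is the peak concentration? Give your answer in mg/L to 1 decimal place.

15.3 mg/L

Over one 47-h interval, 47/13 ≈ 3.6154 half-lives elapse, leaving f ≈ 0.0816 of each dose.
At steady state, accumulation factor R = 1/(1 − e^(−kτ)) ≈ 1.0889.
Single-dose peak C₀ = D/Vd = 2347/167 ≈ 14.054 mg/L.
Steady-state peak Cmax,ss = C₀·R ≈ 14.054 × 1.0889 ≈ 15.303 mg/L.
Peak 15.3 mg/L vs MTC 20 mg/L: below toxic threshold.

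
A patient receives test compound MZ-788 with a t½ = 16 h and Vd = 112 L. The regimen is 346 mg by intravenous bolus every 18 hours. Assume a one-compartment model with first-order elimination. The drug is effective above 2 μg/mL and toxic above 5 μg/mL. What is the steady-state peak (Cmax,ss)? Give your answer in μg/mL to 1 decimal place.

5.7 μg/mL

τ/t½ = 18/16 ≈ 1.125, so fraction remaining f = (1/2)^(18/16) ≈ 0.4585.
Accumulation ratio R = 1/(1 − f) ≈ 1/0.5415 ≈ 1.8467.
Single-dose peak C₀ = D/Vd = 346/112 ≈ 3.089 μg/mL.
Steady-state peak Cmax,ss = C₀·R ≈ 3.089 × 1.8467 ≈ 5.704 μg/mL.
Peak 5.7 μg/mL vs MTC 5 μg/mL: exceeds toxic threshold.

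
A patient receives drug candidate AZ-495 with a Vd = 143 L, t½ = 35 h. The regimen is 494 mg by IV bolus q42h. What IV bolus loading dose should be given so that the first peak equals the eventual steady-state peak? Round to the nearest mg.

875 mg

f = (1/2)^(42/35) ≈ 0.435275; accumulation ratio R = 1/(1−f) ≈ 1.77077.
Loading dose to hit Cmax,ss on first dose: D_load = D_maint·R ≈ 494 × 1.77077 ≈ 874.76 mg.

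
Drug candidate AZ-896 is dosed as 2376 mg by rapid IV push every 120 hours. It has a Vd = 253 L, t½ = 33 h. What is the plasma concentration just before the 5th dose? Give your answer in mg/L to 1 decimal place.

f = (1/2)^(τ/t½) = (1/2)^(120/33) ≈ 0.0804.
C₀ = D/Vd = 2376/253 ≈ 9.391 mg/L.
Before the 5th dose, 4 doses have been given. Superposition: Cmin = C₀·(f + f² + … + f^4).
≈ 9.391 × (0.0804 + 0.0065 + 0.0005 + 0.0000) ≈ 9.391 × 0.0874 ≈ 0.821 mg/L.

0.8 mg/L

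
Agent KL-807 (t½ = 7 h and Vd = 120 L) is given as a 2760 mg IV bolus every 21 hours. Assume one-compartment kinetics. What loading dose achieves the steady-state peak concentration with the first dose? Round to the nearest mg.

f = (1/2)^(21/7) ≈ 0.125000; accumulation ratio R = 1/(1−f) ≈ 1.14286.
Loading dose to hit Cmax,ss on first dose: D_load = D_maint·R ≈ 2760 × 1.14286 ≈ 3154.29 mg.

3154 mg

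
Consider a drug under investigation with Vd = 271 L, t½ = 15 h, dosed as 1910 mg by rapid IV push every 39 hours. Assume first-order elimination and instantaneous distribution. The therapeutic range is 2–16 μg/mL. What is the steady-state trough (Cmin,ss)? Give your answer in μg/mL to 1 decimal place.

1.4 μg/mL

Over one 39-h interval, 39/15 ≈ 2.6 half-lives elapse, leaving f ≈ 0.1649 of each dose.
Single-dose peak C₀ = D/Vd = 1910/271 ≈ 7.048 μg/mL.
Steady-state trough Cmin,ss = C₀·f/(1−f) ≈ 7.048 × 0.1649/0.8351 ≈ 1.392 μg/mL.
Trough 1.4 μg/mL vs MEC 2 μg/mL: subtherapeutic.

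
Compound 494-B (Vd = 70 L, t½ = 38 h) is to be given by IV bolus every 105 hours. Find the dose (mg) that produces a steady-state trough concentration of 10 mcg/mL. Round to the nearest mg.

τ/t½ = 105/38 ≈ 2.7632, so f = (1/2)^(105/38) ≈ 0.147301.
Cmin,ss = (D/Vd)·f/(1−f), so D = Cmin,ss·Vd·(1−f)/f.
D = 10 × 70 × (1−f)/f ≈ 10 × 70 × 5.78882 ≈ 4052.17 mg.

4052 mg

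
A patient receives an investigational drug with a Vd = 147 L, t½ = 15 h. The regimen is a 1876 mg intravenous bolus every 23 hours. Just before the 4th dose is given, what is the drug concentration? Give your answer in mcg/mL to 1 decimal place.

f = (1/2)^(τ/t½) = (1/2)^(23/15) ≈ 0.3455.
C₀ = D/Vd = 1876/147 ≈ 12.762 mcg/mL.
Before the 4th dose, 3 doses have been given. Superposition: Cmin = C₀·(f + f² + … + f^3).
≈ 12.762 × (0.3455 + 0.1194 + 0.0412) ≈ 12.762 × 0.5061 ≈ 6.459 mcg/mL.

6.5 mcg/mL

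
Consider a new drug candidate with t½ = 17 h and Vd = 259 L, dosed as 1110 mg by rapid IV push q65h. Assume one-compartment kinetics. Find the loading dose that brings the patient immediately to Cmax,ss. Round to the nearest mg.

f = (1/2)^(65/17) ≈ 0.070632; accumulation ratio R = 1/(1−f) ≈ 1.07600.
Loading dose to hit Cmax,ss on first dose: D_load = D_maint·R ≈ 1110 × 1.07600 ≈ 1194.36 mg.

1194 mg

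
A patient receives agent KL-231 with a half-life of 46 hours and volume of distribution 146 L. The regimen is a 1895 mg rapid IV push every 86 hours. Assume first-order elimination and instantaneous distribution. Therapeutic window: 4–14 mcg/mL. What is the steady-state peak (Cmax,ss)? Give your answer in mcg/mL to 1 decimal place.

k = ln2/t½ = ln2/46 ≈ 0.015068 h⁻¹; fraction remaining f = e^(−kτ) = e^(−0.015068×86) ≈ 0.2737.
Accumulation ratio R = 1/(1 − f) ≈ 1/0.7263 ≈ 1.3768.
Single-dose peak C₀ = D/Vd = 1895/146 ≈ 12.979 mcg/mL.
Steady-state peak Cmax,ss = C₀·R ≈ 12.979 × 1.3768 ≈ 17.869 mcg/mL.
Peak 17.9 mcg/mL vs MTC 14 mcg/mL: exceeds toxic threshold.

17.9 mcg/mL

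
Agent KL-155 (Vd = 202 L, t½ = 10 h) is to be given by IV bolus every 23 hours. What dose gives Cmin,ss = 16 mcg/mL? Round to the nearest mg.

τ/t½ = 23/10 ≈ 2.3, so f = (1/2)^(23/10) ≈ 0.203063.
Cmin,ss = (D/Vd)·f/(1−f), so D = Cmin,ss·Vd·(1−f)/f.
D = 16 × 202 × (1−f)/f ≈ 16 × 202 × 3.92458 ≈ 12684.24 mg.

12684 mg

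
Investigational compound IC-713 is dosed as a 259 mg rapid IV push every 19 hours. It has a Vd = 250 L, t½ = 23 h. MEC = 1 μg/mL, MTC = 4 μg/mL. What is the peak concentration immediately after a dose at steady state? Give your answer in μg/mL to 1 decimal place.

Over one 19-h interval, 19/23 ≈ 0.82609 half-lives elapse, leaving f ≈ 0.5641 of each dose.
At steady state, accumulation factor R = 1/(1 − e^(−kτ)) ≈ 2.2941.
Each bolus raises the concentration by D/Vd = 259/250 ≈ 1.036 μg/mL.
Steady-state peak Cmax,ss = C₀·R ≈ 1.036 × 2.2941 ≈ 2.377 μg/mL.
Peak 2.4 μg/mL vs MTC 4 μg/mL: below toxic threshold.

2.4 μg/mL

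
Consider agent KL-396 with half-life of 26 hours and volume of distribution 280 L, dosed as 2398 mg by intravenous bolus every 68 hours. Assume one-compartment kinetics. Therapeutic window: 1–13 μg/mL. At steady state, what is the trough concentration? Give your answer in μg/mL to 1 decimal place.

1.7 μg/mL

τ/t½ = 68/26 ≈ 2.6154, so fraction remaining f = (1/2)^(68/26) ≈ 0.1632.
Accumulation ratio R = 1/(1 − f) ≈ 1/0.8368 ≈ 1.1950.
Single-dose peak C₀ = D/Vd = 2398/280 ≈ 8.564 μg/mL.
Steady-state peak Cmax,ss = C₀·R ≈ 8.564 × 1.1950 ≈ 10.234 μg/mL.
Steady-state trough Cmin,ss = Cmax,ss·f ≈ 10.234 × 0.1632 ≈ 1.670 μg/mL.
Trough 1.7 μg/mL vs MEC 1 μg/mL: adequate.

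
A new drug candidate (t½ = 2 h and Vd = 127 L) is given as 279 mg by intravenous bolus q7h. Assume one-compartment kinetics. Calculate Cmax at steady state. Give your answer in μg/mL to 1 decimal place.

τ/t½ = 7/2 ≈ 3.5, so fraction remaining f = (1/2)^(7/2) ≈ 0.0884.
Accumulation ratio R = 1/(1 − f) ≈ 1/0.9116 ≈ 1.0970.
Each bolus raises the concentration by D/Vd = 279/127 ≈ 2.197 μg/mL.
Steady-state peak Cmax,ss = C₀·R ≈ 2.197 × 1.0970 ≈ 2.410 μg/mL.

2.4 μg/mL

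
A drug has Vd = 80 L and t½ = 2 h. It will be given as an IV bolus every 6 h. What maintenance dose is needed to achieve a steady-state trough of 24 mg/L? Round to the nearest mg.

13440 mg

τ/t½ = 6/2 ≈ 3, so f = (1/2)^(6/2) ≈ 0.125000.
Cmin,ss = (D/Vd)·f/(1−f), so D = Cmin,ss·Vd·(1−f)/f.
D = 24 × 80 × (1−f)/f ≈ 24 × 80 × 7.00000 ≈ 13440.00 mg.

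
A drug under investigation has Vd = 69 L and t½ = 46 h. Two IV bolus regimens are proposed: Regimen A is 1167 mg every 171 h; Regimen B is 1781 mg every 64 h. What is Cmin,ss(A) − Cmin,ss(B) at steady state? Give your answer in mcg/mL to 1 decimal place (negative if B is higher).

-14.5 mcg/mL

Regimen A: f = (1/2)^(171/46) ≈ 0.0760; Cmin,ss = (1167/69)·f/(1−f) ≈ 1.391 mcg/mL.
Regimen B: f = (1/2)^(64/46) ≈ 0.3812; Cmin,ss = (1781/69)·f/(1−f) ≈ 15.901 mcg/mL.
Difference ≈ 1.391 − 15.901 ≈ -14.510 mcg/mL.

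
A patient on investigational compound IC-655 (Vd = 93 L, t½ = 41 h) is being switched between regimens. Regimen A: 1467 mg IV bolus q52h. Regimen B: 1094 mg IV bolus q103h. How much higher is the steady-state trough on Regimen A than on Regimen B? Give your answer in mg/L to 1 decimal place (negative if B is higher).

Regimen A: f = (1/2)^(52/41) ≈ 0.4152; Cmin,ss = (1467/93)·f/(1−f) ≈ 11.199 mg/L.
Regimen B: f = (1/2)^(103/41) ≈ 0.1753; Cmin,ss = (1094/93)·f/(1−f) ≈ 2.500 mg/L.
Difference ≈ 11.199 − 2.500 ≈ 8.699 mg/L.

8.7 mg/L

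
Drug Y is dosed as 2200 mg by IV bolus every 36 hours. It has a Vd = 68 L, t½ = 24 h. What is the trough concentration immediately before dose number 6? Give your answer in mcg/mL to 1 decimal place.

17.6 mcg/mL

f = (1/2)^(τ/t½) = (1/2)^(36/24) ≈ 0.3536.
C₀ = D/Vd = 2200/68 ≈ 32.353 mcg/mL.
Before the 6th dose, 5 doses have been given. Superposition: Cmin = C₀·(f + f² + … + f^5).
≈ 32.353 × (0.3536 + 0.1250 + 0.0442 + 0.0156 + 0.0055) ≈ 32.353 × 0.5439 ≈ 17.597 mcg/mL.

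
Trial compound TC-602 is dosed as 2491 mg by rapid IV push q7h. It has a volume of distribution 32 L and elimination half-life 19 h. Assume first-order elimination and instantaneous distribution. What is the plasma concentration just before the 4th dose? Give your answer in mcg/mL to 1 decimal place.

f = (1/2)^(τ/t½) = (1/2)^(7/19) ≈ 0.7746.
C₀ = D/Vd = 2491/32 ≈ 77.844 mcg/mL.
Before the 4th dose, 3 doses have been given. Superposition: Cmin = C₀·(f + f² + … + f^3).
≈ 77.844 × (0.7746 + 0.6000 + 0.4648) ≈ 77.844 × 1.8394 ≈ 143.186 mcg/mL.

143.2 mcg/mL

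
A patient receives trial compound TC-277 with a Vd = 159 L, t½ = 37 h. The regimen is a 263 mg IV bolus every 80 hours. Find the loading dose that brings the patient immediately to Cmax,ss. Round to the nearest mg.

339 mg

f = (1/2)^(80/37) ≈ 0.223421; accumulation ratio R = 1/(1−f) ≈ 1.28770.
Loading dose to hit Cmax,ss on first dose: D_load = D_maint·R ≈ 263 × 1.28770 ≈ 338.67 mg.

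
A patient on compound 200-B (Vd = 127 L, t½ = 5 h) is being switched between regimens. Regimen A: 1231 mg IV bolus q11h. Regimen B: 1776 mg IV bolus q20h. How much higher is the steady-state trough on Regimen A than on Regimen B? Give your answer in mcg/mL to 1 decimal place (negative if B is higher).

1.8 mcg/mL

Regimen A: f = (1/2)^(11/5) ≈ 0.2176; Cmin,ss = (1231/127)·f/(1−f) ≈ 2.696 mcg/mL.
Regimen B: f = (1/2)^(20/5) ≈ 0.0625; Cmin,ss = (1776/127)·f/(1−f) ≈ 0.932 mcg/mL.
Difference ≈ 2.696 − 0.932 ≈ 1.764 mcg/mL.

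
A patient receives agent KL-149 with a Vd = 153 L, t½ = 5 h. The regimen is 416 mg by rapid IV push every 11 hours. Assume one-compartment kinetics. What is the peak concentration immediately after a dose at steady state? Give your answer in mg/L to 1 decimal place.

3.5 mg/L

τ/t½ = 11/5 ≈ 2.2, so fraction remaining f = (1/2)^(11/5) ≈ 0.2176.
Accumulation ratio R = 1/(1 − f) ≈ 1/0.7824 ≈ 1.2781.
Single-dose peak C₀ = D/Vd = 416/153 ≈ 2.719 mg/L.
Cmax,ss = C₀/(1 − f) ≈ 2.719/0.7824 ≈ 3.475 mg/L.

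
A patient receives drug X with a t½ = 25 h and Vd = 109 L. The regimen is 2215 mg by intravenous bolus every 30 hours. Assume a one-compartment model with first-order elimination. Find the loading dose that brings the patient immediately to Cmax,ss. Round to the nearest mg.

f = (1/2)^(30/25) ≈ 0.435275; accumulation ratio R = 1/(1−f) ≈ 1.77077.
Loading dose to hit Cmax,ss on first dose: D_load = D_maint·R ≈ 2215 × 1.77077 ≈ 3922.26 mg.

3922 mg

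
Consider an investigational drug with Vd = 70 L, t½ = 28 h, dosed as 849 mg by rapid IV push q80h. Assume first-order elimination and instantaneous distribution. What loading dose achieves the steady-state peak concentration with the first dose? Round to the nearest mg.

985 mg

f = (1/2)^(80/28) ≈ 0.138011; accumulation ratio R = 1/(1−f) ≈ 1.16011.
Loading dose to hit Cmax,ss on first dose: D_load = D_maint·R ≈ 849 × 1.16011 ≈ 984.93 mg.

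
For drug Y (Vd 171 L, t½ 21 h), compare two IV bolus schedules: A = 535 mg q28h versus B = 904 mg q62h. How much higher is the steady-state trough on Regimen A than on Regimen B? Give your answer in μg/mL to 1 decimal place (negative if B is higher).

Regimen A: f = (1/2)^(28/21) ≈ 0.3969; Cmin,ss = (535/171)·f/(1−f) ≈ 2.059 μg/mL.
Regimen B: f = (1/2)^(62/21) ≈ 0.1292; Cmin,ss = (904/171)·f/(1−f) ≈ 0.784 μg/mL.
Difference ≈ 2.059 − 0.784 ≈ 1.275 μg/mL.

1.3 μg/mL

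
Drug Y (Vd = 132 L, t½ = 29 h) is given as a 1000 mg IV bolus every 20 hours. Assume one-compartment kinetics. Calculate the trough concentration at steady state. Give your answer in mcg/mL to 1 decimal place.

Over one 20-h interval, 20/29 ≈ 0.68966 half-lives elapse, leaving f ≈ 0.6200 of each dose.
Single-dose peak C₀ = D/Vd = 1000/132 ≈ 7.576 mcg/mL.
Steady-state trough Cmin,ss = C₀·f/(1−f) ≈ 7.576 × 0.6200/0.3800 ≈ 12.361 mcg/mL.

12.4 mcg/mL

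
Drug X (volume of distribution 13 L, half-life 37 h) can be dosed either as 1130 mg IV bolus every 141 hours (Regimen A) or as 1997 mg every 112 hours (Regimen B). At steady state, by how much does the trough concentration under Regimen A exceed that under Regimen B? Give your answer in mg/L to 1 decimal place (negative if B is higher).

-14.8 mg/L

Regimen A: f = (1/2)^(141/37) ≈ 0.0713; Cmin,ss = (1130/13)·f/(1−f) ≈ 6.673 mg/L.
Regimen B: f = (1/2)^(112/37) ≈ 0.1227; Cmin,ss = (1997/13)·f/(1−f) ≈ 21.485 mg/L.
Difference ≈ 6.673 − 21.485 ≈ -14.812 mg/L.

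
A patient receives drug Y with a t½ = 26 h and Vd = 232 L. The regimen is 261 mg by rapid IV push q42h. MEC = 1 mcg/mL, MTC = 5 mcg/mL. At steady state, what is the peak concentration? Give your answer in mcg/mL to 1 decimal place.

τ/t½ = 42/26 ≈ 1.6154, so fraction remaining f = (1/2)^(42/26) ≈ 0.3264.
Accumulation ratio R = 1/(1 − f) ≈ 1/0.6736 ≈ 1.4846.
Single-dose peak C₀ = D/Vd = 261/232 ≈ 1.125 mcg/mL.
Steady-state peak Cmax,ss = C₀·R ≈ 1.125 × 1.4846 ≈ 1.670 mcg/mL.
Peak 1.7 mcg/mL vs MTC 5 mcg/mL: below toxic threshold.

1.7 mcg/mL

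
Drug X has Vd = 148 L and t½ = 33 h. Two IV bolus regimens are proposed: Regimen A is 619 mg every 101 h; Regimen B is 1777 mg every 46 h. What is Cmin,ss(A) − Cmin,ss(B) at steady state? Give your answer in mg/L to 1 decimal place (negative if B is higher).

-6.8 mg/L

Regimen A: f = (1/2)^(101/33) ≈ 0.1199; Cmin,ss = (619/148)·f/(1−f) ≈ 0.570 mg/L.
Regimen B: f = (1/2)^(46/33) ≈ 0.3805; Cmin,ss = (1777/148)·f/(1−f) ≈ 7.375 mg/L.
Difference ≈ 0.570 − 7.375 ≈ -6.805 mg/L.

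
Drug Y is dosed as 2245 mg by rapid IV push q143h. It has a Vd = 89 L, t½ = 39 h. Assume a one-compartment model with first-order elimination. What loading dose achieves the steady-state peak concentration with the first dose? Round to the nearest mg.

2437 mg

f = (1/2)^(143/39) ≈ 0.078745; accumulation ratio R = 1/(1−f) ≈ 1.08548.
Loading dose to hit Cmax,ss on first dose: D_load = D_maint·R ≈ 2245 × 1.08548 ≈ 2436.90 mg.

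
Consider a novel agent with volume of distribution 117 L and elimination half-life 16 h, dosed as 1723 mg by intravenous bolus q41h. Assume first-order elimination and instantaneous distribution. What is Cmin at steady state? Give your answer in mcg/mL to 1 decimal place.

3.0 mcg/mL

Over one 41-h interval, 41/16 ≈ 2.5625 half-lives elapse, leaving f ≈ 0.1693 of each dose.
At steady state, accumulation factor R = 1/(1 − e^(−kτ)) ≈ 1.2038.
Each bolus raises the concentration by D/Vd = 1723/117 ≈ 14.726 mcg/mL.
Steady-state peak Cmax,ss = C₀·R ≈ 14.726 × 1.2038 ≈ 17.727 mcg/mL.
One interval later, Cmin,ss = Cmax,ss·e^(−kτ) ≈ 17.727 × 0.1693 ≈ 3.001 mcg/mL.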